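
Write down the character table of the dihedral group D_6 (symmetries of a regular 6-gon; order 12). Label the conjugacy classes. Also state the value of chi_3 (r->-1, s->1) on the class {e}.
Conjugacy classes: {e} of size 1, {r^3} of size 1, {r^1, r^5} of size 2, {r^2, r^4} of size 2, {s, sr^2, ...} of size 3, {sr, sr^3, ...} of size 3.
Character table:
  irrep \ class              {e} (size 1)  {r^3} (size 1)  {r^1, r^5} (size 2)  {r^2, r^4} (size 2)  {s, sr^2, ...} (size 3)  {sr, sr^3, ...} (size 3)
  chi_1 (triv)               1             1               1                    1                    1                        1                       
  chi_2 (sign: r->1, s->-1)  1             1               1                    1                    -1                       -1                      
  chi_3 (r->-1, s->1)        1             -1              -1                   1                    1                        -1                      
  chi_4 (r->-1, s->-1)       1             -1              -1                   1                    -1                       1                       
  chi_5 (2d, j=1)            2             -2              1                    -1                   0                        0                       
  chi_6 (2d, j=2)            2             2               -1                   -1                   0                        0                       

Spot check: chi_3 (r->-1, s->1) on {e} = 1.

Solution. D_6 has order 2*6 = 12 with 6 conjugacy classes, hence 6 irreducibles. Sum of squared dims 1 + 1 + 1 + 1 + 4 + 4 = 12 = |G|. Linear characters come from the abelianisation; the 2-dimensional irreps have character r^k -> 2*cos(2*pi*j*k/6), reflections -> 0.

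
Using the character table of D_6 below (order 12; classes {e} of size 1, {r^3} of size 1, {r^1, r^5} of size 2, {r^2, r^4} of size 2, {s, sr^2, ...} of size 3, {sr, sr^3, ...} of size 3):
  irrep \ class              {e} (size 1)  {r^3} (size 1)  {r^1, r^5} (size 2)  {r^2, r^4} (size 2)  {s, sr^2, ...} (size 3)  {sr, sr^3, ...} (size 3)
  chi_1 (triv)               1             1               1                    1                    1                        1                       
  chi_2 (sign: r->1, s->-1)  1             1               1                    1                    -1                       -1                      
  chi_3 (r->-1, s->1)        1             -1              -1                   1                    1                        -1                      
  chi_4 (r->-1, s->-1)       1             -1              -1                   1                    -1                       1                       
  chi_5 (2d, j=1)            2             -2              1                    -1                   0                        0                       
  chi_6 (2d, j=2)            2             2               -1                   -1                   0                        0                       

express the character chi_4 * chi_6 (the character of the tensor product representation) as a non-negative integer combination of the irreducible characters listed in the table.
chi_4 tensor chi_6 = chi_5 (all other irreducibles have multiplicity 0).

Why: The character of a tensor product is the pointwise product (chi_4 * chi_6)(C) = chi_4(C) * chi_6(C):
  {e}: (1)*(2), {r^3}: (-1)*(2), {r^1, r^5}: (-1)*(-1), {r^2, r^4}: (1)*(-1), {s, sr^2, ...}: (-1)*(0), {sr, sr^3, ...}: (1)*(0)
so (chi_4 * chi_6) takes values
  {e} -> 2, {r^3} -> -2, {r^1, r^5} -> 1, {r^2, r^4} -> -1, {s, sr^2, ...} -> 0, {sr, sr^3, ...} -> 0.
Now take the inner product of this character with each irreducible chi from the table, <chi_4*chi_6, chi> = (1/12) sum_C |C| (chi_4*chi_6)(C) conj(chi(C)):
  <chi_4*chi_6, chi_1> = (1/12)[1*(2)*conj(1) + 1*(-2)*conj(1) + 2*(1)*conj(1) + 2*(-1)*conj(1) + 3*(0)*conj(1) + 3*(0)*conj(1)]
      = (1/12)[(2) + (-2) + (2) + (-2) + (0) + (0)] = 0/12 = 0
  <chi_4*chi_6, chi_2> = (1/12)[1*(2)*conj(1) + 1*(-2)*conj(1) + 2*(1)*conj(1) + 2*(-1)*conj(1) + 3*(0)*conj(-1) + 3*(0)*conj(-1)]
      = (1/12)[(2) + (-2) + (2) + (-2) + (0) + (0)] = 0/12 = 0
  <chi_4*chi_6, chi_3> = (1/12)[1*(2)*conj(1) + 1*(-2)*conj(-1) + 2*(1)*conj(-1) + 2*(-1)*conj(1) + 3*(0)*conj(1) + 3*(0)*conj(-1)]
      = (1/12)[(2) + (2) + (-2) + (-2) + (0) + (0)] = 0/12 = 0
  <chi_4*chi_6, chi_4> = (1/12)[1*(2)*conj(1) + 1*(-2)*conj(-1) + 2*(1)*conj(-1) + 2*(-1)*conj(1) + 3*(0)*conj(-1) + 3*(0)*conj(1)]
      = (1/12)[(2) + (2) + (-2) + (-2) + (0) + (0)] = 0/12 = 0
  <chi_4*chi_6, chi_5> = (1/12)[1*(2)*conj(2) + 1*(-2)*conj(-2) + 2*(1)*conj(1) + 2*(-1)*conj(-1) + 3*(0)*conj(0) + 3*(0)*conj(0)]
      = (1/12)[(4) + (4) + (2) + (2) + (0) + (0)] = 12/12 = 1
  <chi_4*chi_6, chi_6> = (1/12)[1*(2)*conj(2) + 1*(-2)*conj(2) + 2*(1)*conj(-1) + 2*(-1)*conj(-1) + 3*(0)*conj(0) + 3*(0)*conj(0)]
      = (1/12)[(4) + (-4) + (-2) + (2) + (0) + (0)] = 0/12 = 0
Hence the multiplicities are chi_5: 1. Dimension check: dim(chi_4)*dim(chi_6) = 1*2 = 2 and sum (mult * dim) = 1*2 = 2.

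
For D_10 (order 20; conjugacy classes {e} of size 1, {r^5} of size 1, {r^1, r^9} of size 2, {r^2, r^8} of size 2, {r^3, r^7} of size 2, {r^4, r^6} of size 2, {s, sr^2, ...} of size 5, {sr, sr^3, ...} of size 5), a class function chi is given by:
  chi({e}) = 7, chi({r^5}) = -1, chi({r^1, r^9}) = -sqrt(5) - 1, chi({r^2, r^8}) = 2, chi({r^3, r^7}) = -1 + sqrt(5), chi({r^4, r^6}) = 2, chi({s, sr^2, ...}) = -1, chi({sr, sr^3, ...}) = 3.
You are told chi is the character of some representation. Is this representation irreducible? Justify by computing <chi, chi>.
Not irreducible (reducible): <chi, chi> = 7 > 1.

Working: <chi, chi> = (1/|G|) sum_C |C| * |chi(C)|^2 = (1/20)[1*|7|^2 + 1*|-1|^2 + 2*|-sqrt(5) - 1|^2 + 2*|2|^2 + 2*|-1 + sqrt(5)|^2 + 2*|2|^2 + 5*|-1|^2 + 5*|3|^2]
  = (1/20)[(49) + (1) + (4*sqrt(5) + 12) + (8) + (12 - 4*sqrt(5)) + (8) + (5) + (45)] = 140/20 = 7.
A character is irreducible iff <chi, chi> = 1, so this representation is reducible.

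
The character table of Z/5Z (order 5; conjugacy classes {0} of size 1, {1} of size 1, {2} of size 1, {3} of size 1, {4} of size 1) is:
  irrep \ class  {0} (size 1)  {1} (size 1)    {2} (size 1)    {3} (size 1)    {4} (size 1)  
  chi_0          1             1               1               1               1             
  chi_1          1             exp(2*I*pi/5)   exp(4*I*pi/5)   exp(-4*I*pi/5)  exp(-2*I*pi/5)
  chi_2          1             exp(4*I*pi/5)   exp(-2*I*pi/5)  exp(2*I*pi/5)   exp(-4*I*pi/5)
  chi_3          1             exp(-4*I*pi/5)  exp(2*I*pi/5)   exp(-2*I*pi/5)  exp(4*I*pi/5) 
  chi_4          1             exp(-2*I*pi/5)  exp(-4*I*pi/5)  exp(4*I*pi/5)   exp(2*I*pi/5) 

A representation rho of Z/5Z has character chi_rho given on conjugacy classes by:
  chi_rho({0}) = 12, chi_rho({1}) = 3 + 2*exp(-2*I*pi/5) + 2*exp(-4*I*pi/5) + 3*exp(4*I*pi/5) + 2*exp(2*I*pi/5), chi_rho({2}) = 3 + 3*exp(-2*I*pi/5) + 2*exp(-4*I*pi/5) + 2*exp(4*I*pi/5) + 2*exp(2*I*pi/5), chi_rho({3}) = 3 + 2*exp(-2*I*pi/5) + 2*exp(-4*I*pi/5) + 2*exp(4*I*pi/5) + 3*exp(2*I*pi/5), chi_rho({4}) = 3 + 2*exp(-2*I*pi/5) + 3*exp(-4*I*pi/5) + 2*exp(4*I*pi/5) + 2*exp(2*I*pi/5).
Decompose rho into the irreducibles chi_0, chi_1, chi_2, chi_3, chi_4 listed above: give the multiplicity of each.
Multiplicities: chi_0: 3, chi_1: 2, chi_2: 3, chi_3: 2, chi_4: 2.

Explanation: Use <chi_rho, chi> = (1/|G|) sum_C |C| * chi_rho(C) * conj(chi(C)) with |G| = 5 for each irreducible chi in the table:
  <chi_rho, chi_0> = (1/5)[1*(12)*conj(1) + 1*(3 + 2*exp(-2*I*pi/5) + 2*exp(-4*I*pi/5) + 3*exp(4*I*pi/5) + 2*exp(2*I*pi/5))*conj(1) + 1*(3 + 3*exp(-2*I*pi/5) + 2*exp(-4*I*pi/5) + 2*exp(4*I*pi/5) + 2*exp(2*I*pi/5))*conj(1) + 1*(3 + 2*exp(-2*I*pi/5) + 2*exp(-4*I*pi/5) + 2*exp(4*I*pi/5) + 3*exp(2*I*pi/5))*conj(1) + 1*(3 + 2*exp(-2*I*pi/5) + 3*exp(-4*I*pi/5) + 2*exp(4*I*pi/5) + 2*exp(2*I*pi/5))*conj(1)]
      = (1/5)[(12) + (3 + 2*exp(-2*I*pi/5) + 2*exp(-4*I*pi/5) + 3*exp(4*I*pi/5) + 2*exp(2*I*pi/5)) + (3 + 3*exp(-2*I*pi/5) + 2*exp(-4*I*pi/5) + 2*exp(4*I*pi/5) + 2*exp(2*I*pi/5)) + (3 + 2*exp(-2*I*pi/5) + 2*exp(-4*I*pi/5) + 2*exp(4*I*pi/5) + 3*exp(2*I*pi/5)) + (3 + 2*exp(-2*I*pi/5) + 3*exp(-4*I*pi/5) + 2*exp(4*I*pi/5) + 2*exp(2*I*pi/5))] = 15/5 = 3
  <chi_rho, chi_1> = (1/5)[1*(12)*conj(1) + 1*(3 + 2*exp(-2*I*pi/5) + 2*exp(-4*I*pi/5) + 3*exp(4*I*pi/5) + 2*exp(2*I*pi/5))*conj(exp(2*I*pi/5)) + 1*(3 + 3*exp(-2*I*pi/5) + 2*exp(-4*I*pi/5) + 2*exp(4*I*pi/5) + 2*exp(2*I*pi/5))*conj(exp(4*I*pi/5)) + 1*(3 + 2*exp(-2*I*pi/5) + 2*exp(-4*I*pi/5) + 2*exp(4*I*pi/5) + 3*exp(2*I*pi/5))*conj(exp(-4*I*pi/5)) + 1*(3 + 2*exp(-2*I*pi/5) + 3*exp(-4*I*pi/5) + 2*exp(4*I*pi/5) + 2*exp(2*I*pi/5))*conj(exp(-2*I*pi/5))]
      = (1/5)[(12) + (2 + 3*exp(-2*I*pi/5) + 2*exp(-4*I*pi/5) + 2*exp(4*I*pi/5) + 3*exp(2*I*pi/5)) + (2 + 2*exp(-2*I*pi/5) + 3*exp(-4*I*pi/5) + 3*exp(4*I*pi/5) + 2*exp(2*I*pi/5)) + (2 + 2*exp(-2*I*pi/5) + 3*exp(-4*I*pi/5) + 3*exp(4*I*pi/5) + 2*exp(2*I*pi/5)) + (2 + 3*exp(-2*I*pi/5) + 2*exp(-4*I*pi/5) + 2*exp(4*I*pi/5) + 3*exp(2*I*pi/5))] = 10/5 = 2
  <chi_rho, chi_2> = (1/5)[1*(12)*conj(1) + 1*(3 + 2*exp(-2*I*pi/5) + 2*exp(-4*I*pi/5) + 3*exp(4*I*pi/5) + 2*exp(2*I*pi/5))*conj(exp(4*I*pi/5)) + 1*(3 + 3*exp(-2*I*pi/5) + 2*exp(-4*I*pi/5) + 2*exp(4*I*pi/5) + 2*exp(2*I*pi/5))*conj(exp(-2*I*pi/5)) + 1*(3 + 2*exp(-2*I*pi/5) + 2*exp(-4*I*pi/5) + 2*exp(4*I*pi/5) + 3*exp(2*I*pi/5))*conj(exp(2*I*pi/5)) + 1*(3 + 2*exp(-2*I*pi/5) + 3*exp(-4*I*pi/5) + 2*exp(4*I*pi/5) + 2*exp(2*I*pi/5))*conj(exp(-4*I*pi/5))]
      = (1/5)[(12) + (3 + 2*exp(-2*I*pi/5) + 3*exp(-4*I*pi/5) + 2*exp(4*I*pi/5) + 2*exp(2*I*pi/5)) + (3 + 2*exp(-2*I*pi/5) + 2*exp(-4*I*pi/5) + 2*exp(4*I*pi/5) + 3*exp(2*I*pi/5)) + (3 + 3*exp(-2*I*pi/5) + 2*exp(-4*I*pi/5) + 2*exp(4*I*pi/5) + 2*exp(2*I*pi/5)) + (3 + 2*exp(-2*I*pi/5) + 2*exp(-4*I*pi/5) + 3*exp(4*I*pi/5) + 2*exp(2*I*pi/5))] = 15/5 = 3
  <chi_rho, chi_3> = (1/5)[1*(12)*conj(1) + 1*(3 + 2*exp(-2*I*pi/5) + 2*exp(-4*I*pi/5) + 3*exp(4*I*pi/5) + 2*exp(2*I*pi/5))*conj(exp(-4*I*pi/5)) + 1*(3 + 3*exp(-2*I*pi/5) + 2*exp(-4*I*pi/5) + 2*exp(4*I*pi/5) + 2*exp(2*I*pi/5))*conj(exp(2*I*pi/5)) + 1*(3 + 2*exp(-2*I*pi/5) + 2*exp(-4*I*pi/5) + 2*exp(4*I*pi/5) + 3*exp(2*I*pi/5))*conj(exp(-2*I*pi/5)) + 1*(3 + 2*exp(-2*I*pi/5) + 3*exp(-4*I*pi/5) + 2*exp(4*I*pi/5) + 2*exp(2*I*pi/5))*conj(exp(4*I*pi/5))]
      = (1/5)[(12) + (2 + 3*exp(-2*I*pi/5) + 2*exp(-4*I*pi/5) + 3*exp(4*I*pi/5) + 2*exp(2*I*pi/5)) + (2 + 3*exp(-2*I*pi/5) + 3*exp(-4*I*pi/5) + 2*exp(4*I*pi/5) + 2*exp(2*I*pi/5)) + (2 + 2*exp(-2*I*pi/5) + 2*exp(-4*I*pi/5) + 3*exp(4*I*pi/5) + 3*exp(2*I*pi/5)) + (2 + 2*exp(-2*I*pi/5) + 3*exp(-4*I*pi/5) + 2*exp(4*I*pi/5) + 3*exp(2*I*pi/5))] = 10/5 = 2
  <chi_rho, chi_4> = (1/5)[1*(12)*conj(1) + 1*(3 + 2*exp(-2*I*pi/5) + 2*exp(-4*I*pi/5) + 3*exp(4*I*pi/5) + 2*exp(2*I*pi/5))*conj(exp(-2*I*pi/5)) + 1*(3 + 3*exp(-2*I*pi/5) + 2*exp(-4*I*pi/5) + 2*exp(4*I*pi/5) + 2*exp(2*I*pi/5))*conj(exp(-4*I*pi/5)) + 1*(3 + 2*exp(-2*I*pi/5) + 2*exp(-4*I*pi/5) + 2*exp(4*I*pi/5) + 3*exp(2*I*pi/5))*conj(exp(4*I*pi/5)) + 1*(3 + 2*exp(-2*I*pi/5) + 3*exp(-4*I*pi/5) + 2*exp(4*I*pi/5) + 2*exp(2*I*pi/5))*conj(exp(2*I*pi/5))]
      = (1/5)[(12) + (2 + 2*exp(-2*I*pi/5) + 3*exp(-4*I*pi/5) + 2*exp(4*I*pi/5) + 3*exp(2*I*pi/5)) + (2 + 2*exp(-2*I*pi/5) + 2*exp(-4*I*pi/5) + 3*exp(4*I*pi/5) + 3*exp(2*I*pi/5)) + (2 + 3*exp(-2*I*pi/5) + 3*exp(-4*I*pi/5) + 2*exp(4*I*pi/5) + 2*exp(2*I*pi/5)) + (2 + 3*exp(-2*I*pi/5) + 2*exp(-4*I*pi/5) + 3*exp(4*I*pi/5) + 2*exp(2*I*pi/5))] = 10/5 = 2
(Exp terms are combined using exp(i*s)*conj(exp(i*t)) = exp(i*(s-t)), and sums of them are collapsed using the identity that for every m > 1 the m distinct m-th roots of unity sum to 0, e.g. 1 + exp(2*I*pi/3) + exp(-2*I*pi/3) = 0.)
Dimension check: dim(rho) = sum (mult * dim) = 3*1 + 2*1 + 3*1 + 2*1 + 2*1 = 12 = chi_rho(e) = 12.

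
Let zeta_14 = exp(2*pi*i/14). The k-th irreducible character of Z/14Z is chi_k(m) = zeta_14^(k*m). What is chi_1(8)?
chi_1(8) = zeta_14^8 = exp(-6*I*pi/7)

Why: chi_1(8) = zeta_14^(1*8) = zeta_14^8. Since zeta_14^14 = 1, this equals zeta_14^8 = exp(2*pi*i*8/14) = exp(-6*I*pi/7).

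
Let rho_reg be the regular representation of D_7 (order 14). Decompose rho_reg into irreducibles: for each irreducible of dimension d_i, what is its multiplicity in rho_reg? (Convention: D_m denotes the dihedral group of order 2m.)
Each irreducible V_i of dimension d_i appears with multiplicity d_i, i.e. rho_reg = (direct sum over all irreducibles V_i) d_i V_i. The irreducible dimensions for D_7 are 1, 1, 2, 2, 2: 2 irreducibles of dimension 1, each with multiplicity 1; 3 irreducibles of dimension 2, each with multiplicity 2. Total dimension 2*1*1 + 3*2*2 = 14 = |G|.

Reasoning: General theorem: in the regular representation of a finite group G, each irreducible appears with multiplicity equal to its dimension. Check: dim(rho_reg) = sum d_i^2 = 1 + 1 + 4 + 4 + 4 = 14 = |G|.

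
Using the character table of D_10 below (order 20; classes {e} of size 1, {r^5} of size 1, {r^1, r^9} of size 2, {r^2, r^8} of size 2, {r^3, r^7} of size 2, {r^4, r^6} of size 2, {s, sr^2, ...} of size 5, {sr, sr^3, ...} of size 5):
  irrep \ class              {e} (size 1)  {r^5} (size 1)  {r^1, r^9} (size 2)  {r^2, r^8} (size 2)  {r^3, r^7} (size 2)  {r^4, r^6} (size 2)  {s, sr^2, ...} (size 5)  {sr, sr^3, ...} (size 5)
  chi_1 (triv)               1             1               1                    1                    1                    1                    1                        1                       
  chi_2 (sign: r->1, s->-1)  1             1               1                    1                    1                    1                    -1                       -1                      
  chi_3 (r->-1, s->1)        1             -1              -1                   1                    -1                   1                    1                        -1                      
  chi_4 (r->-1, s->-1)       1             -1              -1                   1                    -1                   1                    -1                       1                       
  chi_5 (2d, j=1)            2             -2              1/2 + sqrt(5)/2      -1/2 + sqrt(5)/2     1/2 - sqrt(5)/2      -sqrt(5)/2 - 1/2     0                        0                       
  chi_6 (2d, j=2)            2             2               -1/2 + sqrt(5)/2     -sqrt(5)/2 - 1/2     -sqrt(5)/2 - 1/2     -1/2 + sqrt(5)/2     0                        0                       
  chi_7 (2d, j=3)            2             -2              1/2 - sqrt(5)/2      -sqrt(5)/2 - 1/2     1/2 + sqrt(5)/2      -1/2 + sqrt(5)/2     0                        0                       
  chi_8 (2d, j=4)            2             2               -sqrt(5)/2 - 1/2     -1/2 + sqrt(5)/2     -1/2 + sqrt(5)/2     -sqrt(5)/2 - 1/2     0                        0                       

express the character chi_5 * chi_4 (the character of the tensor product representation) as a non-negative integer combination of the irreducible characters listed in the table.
chi_5 tensor chi_4 = chi_8 (all other irreducibles have multiplicity 0).

Proof sketch: The character of a tensor product is the pointwise product (chi_5 * chi_4)(C) = chi_5(C) * chi_4(C):
  {e}: (2)*(1), {r^5}: (-2)*(-1), {r^1, r^9}: (1/2 + sqrt(5)/2)*(-1), {r^2, r^8}: (-1/2 + sqrt(5)/2)*(1), {r^3, r^7}: (1/2 - sqrt(5)/2)*(-1), {r^4, r^6}: (-sqrt(5)/2 - 1/2)*(1), {s, sr^2, ...}: (0)*(-1), {sr, sr^3, ...}: (0)*(1)
so (chi_5 * chi_4) takes values
  {e} -> 2, {r^5} -> 2, {r^1, r^9} -> -sqrt(5)/2 - 1/2, {r^2, r^8} -> -1/2 + sqrt(5)/2, {r^3, r^7} -> -1/2 + sqrt(5)/2, {r^4, r^6} -> -sqrt(5)/2 - 1/2, {s, sr^2, ...} -> 0, {sr, sr^3, ...} -> 0.
Now take the inner product of this character with each irreducible chi from the table, <chi_5*chi_4, chi> = (1/20) sum_C |C| (chi_5*chi_4)(C) conj(chi(C)):
  <chi_5*chi_4, chi_1> = (1/20)[1*(2)*conj(1) + 1*(2)*conj(1) + 2*(-sqrt(5)/2 - 1/2)*conj(1) + 2*(-1/2 + sqrt(5)/2)*conj(1) + 2*(-1/2 + sqrt(5)/2)*conj(1) + 2*(-sqrt(5)/2 - 1/2)*conj(1) + 5*(0)*conj(1) + 5*(0)*conj(1)]
      = (1/20)[(2) + (2) + (-sqrt(5) - 1) + (-1 + sqrt(5)) + (-1 + sqrt(5)) + (-sqrt(5) - 1) + (0) + (0)] = 0/20 = 0
  <chi_5*chi_4, chi_2> = (1/20)[1*(2)*conj(1) + 1*(2)*conj(1) + 2*(-sqrt(5)/2 - 1/2)*conj(1) + 2*(-1/2 + sqrt(5)/2)*conj(1) + 2*(-1/2 + sqrt(5)/2)*conj(1) + 2*(-sqrt(5)/2 - 1/2)*conj(1) + 5*(0)*conj(-1) + 5*(0)*conj(-1)]
      = (1/20)[(2) + (2) + (-sqrt(5) - 1) + (-1 + sqrt(5)) + (-1 + sqrt(5)) + (-sqrt(5) - 1) + (0) + (0)] = 0/20 = 0
  <chi_5*chi_4, chi_3> = (1/20)[1*(2)*conj(1) + 1*(2)*conj(-1) + 2*(-sqrt(5)/2 - 1/2)*conj(-1) + 2*(-1/2 + sqrt(5)/2)*conj(1) + 2*(-1/2 + sqrt(5)/2)*conj(-1) + 2*(-sqrt(5)/2 - 1/2)*conj(1) + 5*(0)*conj(1) + 5*(0)*conj(-1)]
      = (1/20)[(2) + (-2) + (1 + sqrt(5)) + (-1 + sqrt(5)) + (1 - sqrt(5)) + (-sqrt(5) - 1) + (0) + (0)] = 0/20 = 0
  <chi_5*chi_4, chi_4> = (1/20)[1*(2)*conj(1) + 1*(2)*conj(-1) + 2*(-sqrt(5)/2 - 1/2)*conj(-1) + 2*(-1/2 + sqrt(5)/2)*conj(1) + 2*(-1/2 + sqrt(5)/2)*conj(-1) + 2*(-sqrt(5)/2 - 1/2)*conj(1) + 5*(0)*conj(-1) + 5*(0)*conj(1)]
      = (1/20)[(2) + (-2) + (1 + sqrt(5)) + (-1 + sqrt(5)) + (1 - sqrt(5)) + (-sqrt(5) - 1) + (0) + (0)] = 0/20 = 0
  <chi_5*chi_4, chi_5> = (1/20)[1*(2)*conj(2) + 1*(2)*conj(-2) + 2*(-sqrt(5)/2 - 1/2)*conj(1/2 + sqrt(5)/2) + 2*(-1/2 + sqrt(5)/2)*conj(-1/2 + sqrt(5)/2) + 2*(-1/2 + sqrt(5)/2)*conj(1/2 - sqrt(5)/2) + 2*(-sqrt(5)/2 - 1/2)*conj(-sqrt(5)/2 - 1/2) + 5*(0)*conj(0) + 5*(0)*conj(0)]
      = (1/20)[(4) + (-4) + (-3 - sqrt(5)) + (3 - sqrt(5)) + (-3 + sqrt(5)) + (sqrt(5) + 3) + (0) + (0)] = 0/20 = 0
  <chi_5*chi_4, chi_6> = (1/20)[1*(2)*conj(2) + 1*(2)*conj(2) + 2*(-sqrt(5)/2 - 1/2)*conj(-1/2 + sqrt(5)/2) + 2*(-1/2 + sqrt(5)/2)*conj(-sqrt(5)/2 - 1/2) + 2*(-1/2 + sqrt(5)/2)*conj(-sqrt(5)/2 - 1/2) + 2*(-sqrt(5)/2 - 1/2)*conj(-1/2 + sqrt(5)/2) + 5*(0)*conj(0) + 5*(0)*conj(0)]
      = (1/20)[(4) + (4) + (-2) + (-2) + (-2) + (-2) + (0) + (0)] = 0/20 = 0
  <chi_5*chi_4, chi_7> = (1/20)[1*(2)*conj(2) + 1*(2)*conj(-2) + 2*(-sqrt(5)/2 - 1/2)*conj(1/2 - sqrt(5)/2) + 2*(-1/2 + sqrt(5)/2)*conj(-sqrt(5)/2 - 1/2) + 2*(-1/2 + sqrt(5)/2)*conj(1/2 + sqrt(5)/2) + 2*(-sqrt(5)/2 - 1/2)*conj(-1/2 + sqrt(5)/2) + 5*(0)*conj(0) + 5*(0)*conj(0)]
      = (1/20)[(4) + (-4) + (2) + (-2) + (2) + (-2) + (0) + (0)] = 0/20 = 0
  <chi_5*chi_4, chi_8> = (1/20)[1*(2)*conj(2) + 1*(2)*conj(2) + 2*(-sqrt(5)/2 - 1/2)*conj(-sqrt(5)/2 - 1/2) + 2*(-1/2 + sqrt(5)/2)*conj(-1/2 + sqrt(5)/2) + 2*(-1/2 + sqrt(5)/2)*conj(-1/2 + sqrt(5)/2) + 2*(-sqrt(5)/2 - 1/2)*conj(-sqrt(5)/2 - 1/2) + 5*(0)*conj(0) + 5*(0)*conj(0)]
      = (1/20)[(4) + (4) + (sqrt(5) + 3) + (3 - sqrt(5)) + (3 - sqrt(5)) + (sqrt(5) + 3) + (0) + (0)] = 20/20 = 1
Hence the multiplicities are chi_8: 1. Dimension check: dim(chi_5)*dim(chi_4) = 2*1 = 2 and sum (mult * dim) = 1*2 = 2.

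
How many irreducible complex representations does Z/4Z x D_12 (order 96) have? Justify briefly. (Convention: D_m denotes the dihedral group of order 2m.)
36

Details: The number of irreducible complex representations of a finite group equals its number of conjugacy classes. For a direct product, #classes(G x H) = #classes(G) * #classes(H). Z/4Z has 4 classes (abelian), D_12 has 9 classes, so 4 * 9 = 36, so Z/4Z x D_12 (order 96) has exactly 36 irreducible complex representations.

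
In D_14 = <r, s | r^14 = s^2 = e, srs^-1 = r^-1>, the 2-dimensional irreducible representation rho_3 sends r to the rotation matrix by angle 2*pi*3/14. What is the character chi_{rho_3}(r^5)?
chi_{rho_3}(r^5) = 2*cos(2*pi*3*5/14) = 2*cos(15*pi/7)

Reasoning: rho_3(r^5) is rotation by angle 2*pi*3*5/14, whose trace is 2*cos(2*pi*3*5/14) = 2*cos(15*pi/7).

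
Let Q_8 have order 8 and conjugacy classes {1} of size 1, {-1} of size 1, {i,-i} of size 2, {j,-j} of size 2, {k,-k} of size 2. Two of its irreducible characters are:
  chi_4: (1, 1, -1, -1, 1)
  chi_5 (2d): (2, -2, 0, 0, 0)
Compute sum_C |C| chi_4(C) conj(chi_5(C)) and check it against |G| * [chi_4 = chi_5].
Sum = 0; so <chi_4, chi_5> = 0 (distinct irreducibles are orthogonal).

Details: Compute term by term over conjugacy classes (|C| * chi_4(C) * conj(chi_5(C))):
  1*(1)*conj(2) + 1*(1)*conj(-2) + 2*(-1)*conj(0) + 2*(-1)*conj(0) + 2*(1)*conj(0)
  = (2) + (-2) + (0) + (0) + (0)
  = 0.
Dividing by |G| = 8 gives 0/8 = 0, matching the row-orthogonality relation <chi_4, chi_5> = [chi_4 = chi_5].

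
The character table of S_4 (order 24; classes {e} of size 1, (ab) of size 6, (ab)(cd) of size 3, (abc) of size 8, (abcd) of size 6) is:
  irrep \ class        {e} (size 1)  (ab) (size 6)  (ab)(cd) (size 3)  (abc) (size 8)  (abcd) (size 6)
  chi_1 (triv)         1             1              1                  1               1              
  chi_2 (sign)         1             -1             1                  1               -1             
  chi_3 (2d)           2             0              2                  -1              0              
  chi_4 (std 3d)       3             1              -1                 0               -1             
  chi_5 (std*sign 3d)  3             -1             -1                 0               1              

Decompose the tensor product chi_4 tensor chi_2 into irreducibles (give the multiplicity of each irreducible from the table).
chi_4 tensor chi_2 = chi_5 (all other irreducibles have multiplicity 0).

Solution. The character of a tensor product is the pointwise product (chi_4 * chi_2)(C) = chi_4(C) * chi_2(C):
  {e}: (3)*(1), (ab): (1)*(-1), (ab)(cd): (-1)*(1), (abc): (0)*(1), (abcd): (-1)*(-1)
so (chi_4 * chi_2) takes values
  {e} -> 3, (ab) -> -1, (ab)(cd) -> -1, (abc) -> 0, (abcd) -> 1.
Now take the inner product of this character with each irreducible chi from the table, <chi_4*chi_2, chi> = (1/24) sum_C |C| (chi_4*chi_2)(C) conj(chi(C)):
  <chi_4*chi_2, chi_1> = (1/24)[1*(3)*conj(1) + 6*(-1)*conj(1) + 3*(-1)*conj(1) + 8*(0)*conj(1) + 6*(1)*conj(1)]
      = (1/24)[(3) + (-6) + (-3) + (0) + (6)] = 0/24 = 0
  <chi_4*chi_2, chi_2> = (1/24)[1*(3)*conj(1) + 6*(-1)*conj(-1) + 3*(-1)*conj(1) + 8*(0)*conj(1) + 6*(1)*conj(-1)]
      = (1/24)[(3) + (6) + (-3) + (0) + (-6)] = 0/24 = 0
  <chi_4*chi_2, chi_3> = (1/24)[1*(3)*conj(2) + 6*(-1)*conj(0) + 3*(-1)*conj(2) + 8*(0)*conj(-1) + 6*(1)*conj(0)]
      = (1/24)[(6) + (0) + (-6) + (0) + (0)] = 0/24 = 0
  <chi_4*chi_2, chi_4> = (1/24)[1*(3)*conj(3) + 6*(-1)*conj(1) + 3*(-1)*conj(-1) + 8*(0)*conj(0) + 6*(1)*conj(-1)]
      = (1/24)[(9) + (-6) + (3) + (0) + (-6)] = 0/24 = 0
  <chi_4*chi_2, chi_5> = (1/24)[1*(3)*conj(3) + 6*(-1)*conj(-1) + 3*(-1)*conj(-1) + 8*(0)*conj(0) + 6*(1)*conj(1)]
      = (1/24)[(9) + (6) + (3) + (0) + (6)] = 24/24 = 1
Hence the multiplicities are chi_5: 1. Dimension check: dim(chi_4)*dim(chi_2) = 3*1 = 3 and sum (mult * dim) = 1*3 = 3.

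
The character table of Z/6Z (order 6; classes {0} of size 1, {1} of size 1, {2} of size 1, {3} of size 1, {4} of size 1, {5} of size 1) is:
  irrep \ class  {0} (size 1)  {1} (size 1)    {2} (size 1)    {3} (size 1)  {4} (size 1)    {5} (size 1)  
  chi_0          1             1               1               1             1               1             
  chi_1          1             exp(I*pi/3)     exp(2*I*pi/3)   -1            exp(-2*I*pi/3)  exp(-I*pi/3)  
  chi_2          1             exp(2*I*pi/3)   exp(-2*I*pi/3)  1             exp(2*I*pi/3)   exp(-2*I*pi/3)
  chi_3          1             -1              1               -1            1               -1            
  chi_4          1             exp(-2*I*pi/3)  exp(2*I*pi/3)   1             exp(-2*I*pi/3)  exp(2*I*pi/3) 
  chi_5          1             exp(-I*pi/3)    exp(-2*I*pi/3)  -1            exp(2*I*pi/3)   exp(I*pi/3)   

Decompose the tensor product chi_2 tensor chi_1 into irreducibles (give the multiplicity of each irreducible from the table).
chi_2 tensor chi_1 = chi_3 (all other irreducibles have multiplicity 0).

Working: The character of a tensor product is the pointwise product (chi_2 * chi_1)(C) = chi_2(C) * chi_1(C):
  {0}: (1)*(1), {1}: (exp(2*I*pi/3))*(exp(I*pi/3)), {2}: (exp(-2*I*pi/3))*(exp(2*I*pi/3)), {3}: (1)*(-1), {4}: (exp(2*I*pi/3))*(exp(-2*I*pi/3)), {5}: (exp(-2*I*pi/3))*(exp(-I*pi/3))
so (chi_2 * chi_1) takes values
  {0} -> 1, {1} -> -1, {2} -> 1, {3} -> -1, {4} -> 1, {5} -> -1.
Now take the inner product of this character with each irreducible chi from the table, <chi_2*chi_1, chi> = (1/6) sum_C |C| (chi_2*chi_1)(C) conj(chi(C)):
  <chi_2*chi_1, chi_0> = (1/6)[1*(1)*conj(1) + 1*(-1)*conj(1) + 1*(1)*conj(1) + 1*(-1)*conj(1) + 1*(1)*conj(1) + 1*(-1)*conj(1)]
      = (1/6)[(1) + (-1) + (1) + (-1) + (1) + (-1)] = 0/6 = 0
  <chi_2*chi_1, chi_1> = (1/6)[1*(1)*conj(1) + 1*(-1)*conj(exp(I*pi/3)) + 1*(1)*conj(exp(2*I*pi/3)) + 1*(-1)*conj(-1) + 1*(1)*conj(exp(-2*I*pi/3)) + 1*(-1)*conj(exp(-I*pi/3))]
      = (1/6)[(1) + (-exp(-I*pi/3)) + (exp(-2*I*pi/3)) + (1) + (exp(2*I*pi/3)) + (-exp(I*pi/3))] = 0/6 = 0
  <chi_2*chi_1, chi_2> = (1/6)[1*(1)*conj(1) + 1*(-1)*conj(exp(2*I*pi/3)) + 1*(1)*conj(exp(-2*I*pi/3)) + 1*(-1)*conj(1) + 1*(1)*conj(exp(2*I*pi/3)) + 1*(-1)*conj(exp(-2*I*pi/3))]
      = (1/6)[(1) + (-exp(-2*I*pi/3)) + (exp(2*I*pi/3)) + (-1) + (exp(-2*I*pi/3)) + (-exp(2*I*pi/3))] = 0/6 = 0
  <chi_2*chi_1, chi_3> = (1/6)[1*(1)*conj(1) + 1*(-1)*conj(-1) + 1*(1)*conj(1) + 1*(-1)*conj(-1) + 1*(1)*conj(1) + 1*(-1)*conj(-1)]
      = (1/6)[(1) + (1) + (1) + (1) + (1) + (1)] = 6/6 = 1
  <chi_2*chi_1, chi_4> = (1/6)[1*(1)*conj(1) + 1*(-1)*conj(exp(-2*I*pi/3)) + 1*(1)*conj(exp(2*I*pi/3)) + 1*(-1)*conj(1) + 1*(1)*conj(exp(-2*I*pi/3)) + 1*(-1)*conj(exp(2*I*pi/3))]
      = (1/6)[(1) + (-exp(2*I*pi/3)) + (exp(-2*I*pi/3)) + (-1) + (exp(2*I*pi/3)) + (-exp(-2*I*pi/3))] = 0/6 = 0
  <chi_2*chi_1, chi_5> = (1/6)[1*(1)*conj(1) + 1*(-1)*conj(exp(-I*pi/3)) + 1*(1)*conj(exp(-2*I*pi/3)) + 1*(-1)*conj(-1) + 1*(1)*conj(exp(2*I*pi/3)) + 1*(-1)*conj(exp(I*pi/3))]
      = (1/6)[(1) + (-exp(I*pi/3)) + (exp(2*I*pi/3)) + (1) + (exp(-2*I*pi/3)) + (-exp(-I*pi/3))] = 0/6 = 0
(Exp terms are combined using exp(i*s)*conj(exp(i*t)) = exp(i*(s-t)), and sums of them are collapsed using the identity that for every m > 1 the m distinct m-th roots of unity sum to 0, e.g. 1 + exp(2*I*pi/3) + exp(-2*I*pi/3) = 0.)
Hence the multiplicities are chi_3: 1. Dimension check: dim(chi_2)*dim(chi_1) = 1*1 = 1 and sum (mult * dim) = 1*1 = 1.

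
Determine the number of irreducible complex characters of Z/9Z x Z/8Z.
72

The number of irreducible complex representations of a finite group equals its number of conjugacy classes. Z/9Z x Z/8Z is abelian of order 72, so every element is its own conjugacy class: 72 classes, so Z/9Z x Z/8Z (order 72) has exactly 72 irreducible complex representations.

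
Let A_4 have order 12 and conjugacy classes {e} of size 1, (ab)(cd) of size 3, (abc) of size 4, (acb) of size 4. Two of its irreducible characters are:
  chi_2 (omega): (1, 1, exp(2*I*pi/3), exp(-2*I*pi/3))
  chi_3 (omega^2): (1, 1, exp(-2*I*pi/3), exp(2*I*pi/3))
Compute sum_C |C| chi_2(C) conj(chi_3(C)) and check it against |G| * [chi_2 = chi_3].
Sum = 0; so <chi_2, chi_3> = 0 (distinct irreducibles are orthogonal).

Reasoning: Compute term by term over conjugacy classes (|C| * chi_2(C) * conj(chi_3(C))):
  1*(1)*conj(1) + 3*(1)*conj(1) + 4*(exp(2*I*pi/3))*conj(exp(-2*I*pi/3)) + 4*(exp(-2*I*pi/3))*conj(exp(2*I*pi/3))
  = (1) + (3) + (4*exp(-2*I*pi/3)) + (4*exp(2*I*pi/3))
  = 0.
(Exp terms are combined using exp(i*s)*conj(exp(i*t)) = exp(i*(s-t)), and sums of them are collapsed using the identity that for every m > 1 the m distinct m-th roots of unity sum to 0, e.g. 1 + exp(2*I*pi/3) + exp(-2*I*pi/3) = 0.)
Dividing by |G| = 12 gives 0/12 = 0, matching the row-orthogonality relation <chi_2, chi_3> = [chi_2 = chi_3].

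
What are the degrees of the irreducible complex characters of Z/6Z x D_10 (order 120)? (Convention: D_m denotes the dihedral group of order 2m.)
Dimensions: 1, 1, 1, 1, 1, 1, 1, 1, 1, 1, 1, 1, 1, 1, 1, 1, 1, 1, 1, 1, 1, 1, 1, 1, 2, 2, 2, 2, 2, 2, 2, 2, 2, 2, 2, 2, 2, 2, 2, 2, 2, 2, 2, 2, 2, 2, 2, 2

Justification: There are 48 irreducibles (= number of conjugacy classes). Their dimensions d_i satisfy sum d_i^2 = |G| = 120: 1 + 1 + 1 + 1 + 1 + 1 + 1 + 1 + 1 + 1 + 1 + 1 + 1 + 1 + 1 + 1 + 1 + 1 + 1 + 1 + 1 + 1 + 1 + 1 + 4 + 4 + 4 + 4 + 4 + 4 + 4 + 4 + 4 + 4 + 4 + 4 + 4 + 4 + 4 + 4 + 4 + 4 + 4 + 4 + 4 + 4 + 4 + 4 = 120. (For the product with Z/6Z: each of the 6 1-dim characters of Z/6Z tensors with each irrep of D_10, giving 6 copies of each D_10-dimension.)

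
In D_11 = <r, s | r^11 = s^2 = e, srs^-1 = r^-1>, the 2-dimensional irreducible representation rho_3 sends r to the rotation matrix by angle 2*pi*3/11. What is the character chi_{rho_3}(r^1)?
chi_{rho_3}(r^1) = 2*cos(2*pi*3*1/11) = -2*cos(5*pi/11)

Reasoning: rho_3(r^1) is rotation by angle 2*pi*3*1/11, whose trace is 2*cos(2*pi*3*1/11) = -2*cos(5*pi/11).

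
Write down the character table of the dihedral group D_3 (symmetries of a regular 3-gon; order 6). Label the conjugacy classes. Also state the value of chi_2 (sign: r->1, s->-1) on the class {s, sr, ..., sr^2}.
Conjugacy classes: {e} of size 1, {r^1, r^2} of size 2, {s, sr, ..., sr^2} of size 3.
Character table:
  irrep \ class              {e} (size 1)  {r^1, r^2} (size 2)  {s, sr, ..., sr^2} (size 3)
  chi_1 (triv)               1             1                    1                          
  chi_2 (sign: r->1, s->-1)  1             1                    -1                         
  chi_3 (2d, j=1)            2             -1                   0                          

Spot check: chi_2 (sign: r->1, s->-1) on {s, sr, ..., sr^2} = -1.

Working: D_3 has order 2*3 = 6 with 3 conjugacy classes, hence 3 irreducibles. Sum of squared dims 1 + 1 + 4 = 6 = |G|. Linear characters come from the abelianisation; the 2-dimensional irreps have character r^k -> 2*cos(2*pi*j*k/3), reflections -> 0.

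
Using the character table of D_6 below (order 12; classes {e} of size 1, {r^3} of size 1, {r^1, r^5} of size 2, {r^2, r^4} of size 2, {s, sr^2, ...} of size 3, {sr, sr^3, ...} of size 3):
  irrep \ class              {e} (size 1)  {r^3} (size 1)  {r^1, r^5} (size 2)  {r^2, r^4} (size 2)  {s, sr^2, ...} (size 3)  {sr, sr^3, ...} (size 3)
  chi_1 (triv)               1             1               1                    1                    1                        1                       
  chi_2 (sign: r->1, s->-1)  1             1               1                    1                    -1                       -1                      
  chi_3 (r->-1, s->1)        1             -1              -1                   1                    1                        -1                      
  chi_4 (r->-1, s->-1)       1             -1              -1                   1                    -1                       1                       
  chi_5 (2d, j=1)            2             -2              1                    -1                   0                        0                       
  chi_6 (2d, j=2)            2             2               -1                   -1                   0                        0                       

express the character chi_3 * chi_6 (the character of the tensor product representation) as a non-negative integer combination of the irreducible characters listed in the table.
chi_3 tensor chi_6 = chi_5 (all other irreducibles have multiplicity 0).

Working: The character of a tensor product is the pointwise product (chi_3 * chi_6)(C) = chi_3(C) * chi_6(C):
  {e}: (1)*(2), {r^3}: (-1)*(2), {r^1, r^5}: (-1)*(-1), {r^2, r^4}: (1)*(-1), {s, sr^2, ...}: (1)*(0), {sr, sr^3, ...}: (-1)*(0)
so (chi_3 * chi_6) takes values
  {e} -> 2, {r^3} -> -2, {r^1, r^5} -> 1, {r^2, r^4} -> -1, {s, sr^2, ...} -> 0, {sr, sr^3, ...} -> 0.
Now take the inner product of this character with each irreducible chi from the table, <chi_3*chi_6, chi> = (1/12) sum_C |C| (chi_3*chi_6)(C) conj(chi(C)):
  <chi_3*chi_6, chi_1> = (1/12)[1*(2)*conj(1) + 1*(-2)*conj(1) + 2*(1)*conj(1) + 2*(-1)*conj(1) + 3*(0)*conj(1) + 3*(0)*conj(1)]
      = (1/12)[(2) + (-2) + (2) + (-2) + (0) + (0)] = 0/12 = 0
  <chi_3*chi_6, chi_2> = (1/12)[1*(2)*conj(1) + 1*(-2)*conj(1) + 2*(1)*conj(1) + 2*(-1)*conj(1) + 3*(0)*conj(-1) + 3*(0)*conj(-1)]
      = (1/12)[(2) + (-2) + (2) + (-2) + (0) + (0)] = 0/12 = 0
  <chi_3*chi_6, chi_3> = (1/12)[1*(2)*conj(1) + 1*(-2)*conj(-1) + 2*(1)*conj(-1) + 2*(-1)*conj(1) + 3*(0)*conj(1) + 3*(0)*conj(-1)]
      = (1/12)[(2) + (2) + (-2) + (-2) + (0) + (0)] = 0/12 = 0
  <chi_3*chi_6, chi_4> = (1/12)[1*(2)*conj(1) + 1*(-2)*conj(-1) + 2*(1)*conj(-1) + 2*(-1)*conj(1) + 3*(0)*conj(-1) + 3*(0)*conj(1)]
      = (1/12)[(2) + (2) + (-2) + (-2) + (0) + (0)] = 0/12 = 0
  <chi_3*chi_6, chi_5> = (1/12)[1*(2)*conj(2) + 1*(-2)*conj(-2) + 2*(1)*conj(1) + 2*(-1)*conj(-1) + 3*(0)*conj(0) + 3*(0)*conj(0)]
      = (1/12)[(4) + (4) + (2) + (2) + (0) + (0)] = 12/12 = 1
  <chi_3*chi_6, chi_6> = (1/12)[1*(2)*conj(2) + 1*(-2)*conj(2) + 2*(1)*conj(-1) + 2*(-1)*conj(-1) + 3*(0)*conj(0) + 3*(0)*conj(0)]
      = (1/12)[(4) + (-4) + (-2) + (2) + (0) + (0)] = 0/12 = 0
Hence the multiplicities are chi_5: 1. Dimension check: dim(chi_3)*dim(chi_6) = 1*2 = 2 and sum (mult * dim) = 1*2 = 2.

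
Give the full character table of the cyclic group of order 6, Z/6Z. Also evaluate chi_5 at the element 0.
Character table of Z/6Z (irreps indexed chi_0,...,chi_5 with chi_k(m) = zeta_6^(k*m), zeta_6 = exp(2*pi*i/6)):
  irrep \ class  {0} (size 1)  {1} (size 1)    {2} (size 1)    {3} (size 1)  {4} (size 1)    {5} (size 1)  
  chi_0          1             1               1               1             1               1             
  chi_1          1             exp(I*pi/3)     exp(2*I*pi/3)   -1            exp(-2*I*pi/3)  exp(-I*pi/3)  
  chi_2          1             exp(2*I*pi/3)   exp(-2*I*pi/3)  1             exp(2*I*pi/3)   exp(-2*I*pi/3)
  chi_3          1             -1              1               -1            1               -1            
  chi_4          1             exp(-2*I*pi/3)  exp(2*I*pi/3)   1             exp(-2*I*pi/3)  exp(2*I*pi/3) 
  chi_5          1             exp(-I*pi/3)    exp(-2*I*pi/3)  -1            exp(2*I*pi/3)   exp(I*pi/3)   

Spot check: chi_5(0) = zeta_6^(5*0) = zeta_6^0 = 1.

Solution. Z/6Z is abelian, so all 6 irreducible complex representations are 1-dimensional. They are given by chi_k(m) = zeta_6^(k*m) for k = 0,...,5. Row orthogonality: sum_m chi_k(m) conj(chi_l(m)) = 6 * [k = l].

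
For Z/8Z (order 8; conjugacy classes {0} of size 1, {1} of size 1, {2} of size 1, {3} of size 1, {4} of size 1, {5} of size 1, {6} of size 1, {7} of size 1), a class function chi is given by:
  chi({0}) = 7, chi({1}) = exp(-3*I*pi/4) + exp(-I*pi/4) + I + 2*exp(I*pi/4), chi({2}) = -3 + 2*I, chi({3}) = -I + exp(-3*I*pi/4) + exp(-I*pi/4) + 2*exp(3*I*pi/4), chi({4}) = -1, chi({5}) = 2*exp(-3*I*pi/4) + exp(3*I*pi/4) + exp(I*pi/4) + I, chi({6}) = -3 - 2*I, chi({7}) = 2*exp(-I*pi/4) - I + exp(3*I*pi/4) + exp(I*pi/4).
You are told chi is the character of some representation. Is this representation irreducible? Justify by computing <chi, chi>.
Not irreducible (reducible): <chi, chi> = 11 > 1.

Derivation: <chi, chi> = (1/|G|) sum_C |C| * |chi(C)|^2 = (1/8)[1*|7|^2 + 1*|exp(-3*I*pi/4) + exp(-I*pi/4) + I + 2*exp(I*pi/4)|^2 + 1*|-3 + 2*I|^2 + 1*|-I + exp(-3*I*pi/4) + exp(-I*pi/4) + 2*exp(3*I*pi/4)|^2 + 1*|-1|^2 + 1*|2*exp(-3*I*pi/4) + exp(3*I*pi/4) + exp(I*pi/4) + I|^2 + 1*|-3 - 2*I|^2 + 1*|2*exp(-I*pi/4) - I + exp(3*I*pi/4) + exp(I*pi/4)|^2]
  = (1/8)[(49) + (3) + (13) + (3) + (1) + (3) + (13) + (3)] = 88/8 = 11.
(Exp terms are combined using exp(i*s)*conj(exp(i*t)) = exp(i*(s-t)), and sums of them are collapsed using the identity that for every m > 1 the m distinct m-th roots of unity sum to 0, e.g. 1 + exp(2*I*pi/3) + exp(-2*I*pi/3) = 0.)
A character is irreducible iff <chi, chi> = 1, so this representation is reducible.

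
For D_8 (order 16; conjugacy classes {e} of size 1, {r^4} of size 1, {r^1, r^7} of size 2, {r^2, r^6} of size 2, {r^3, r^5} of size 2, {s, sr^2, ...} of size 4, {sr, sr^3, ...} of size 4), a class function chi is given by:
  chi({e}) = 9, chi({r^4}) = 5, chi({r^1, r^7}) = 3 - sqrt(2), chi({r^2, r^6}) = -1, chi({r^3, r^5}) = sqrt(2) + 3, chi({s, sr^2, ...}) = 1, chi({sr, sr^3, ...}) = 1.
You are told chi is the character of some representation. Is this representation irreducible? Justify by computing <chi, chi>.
Not irreducible (reducible): <chi, chi> = 10 > 1.

Explanation: <chi, chi> = (1/|G|) sum_C |C| * |chi(C)|^2 = (1/16)[1*|9|^2 + 1*|5|^2 + 2*|3 - sqrt(2)|^2 + 2*|-1|^2 + 2*|sqrt(2) + 3|^2 + 4*|1|^2 + 4*|1|^2]
  = (1/16)[(81) + (25) + (22 - 12*sqrt(2)) + (2) + (12*sqrt(2) + 22) + (4) + (4)] = 160/16 = 10.
A character is irreducible iff <chi, chi> = 1, so this representation is reducible.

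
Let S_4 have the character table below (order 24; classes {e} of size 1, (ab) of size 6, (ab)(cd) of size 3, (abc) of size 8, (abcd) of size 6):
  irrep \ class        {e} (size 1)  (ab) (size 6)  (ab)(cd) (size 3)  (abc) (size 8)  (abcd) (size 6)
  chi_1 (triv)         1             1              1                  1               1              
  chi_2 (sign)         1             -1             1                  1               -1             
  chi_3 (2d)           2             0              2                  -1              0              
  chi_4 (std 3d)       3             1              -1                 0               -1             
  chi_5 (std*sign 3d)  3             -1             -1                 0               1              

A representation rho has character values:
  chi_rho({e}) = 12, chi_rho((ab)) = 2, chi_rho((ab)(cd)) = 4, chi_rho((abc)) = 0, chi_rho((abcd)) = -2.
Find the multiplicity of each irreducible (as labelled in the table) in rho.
Multiplicities: chi_1: 1, chi_2: 1, chi_3: 2, chi_4: 2, chi_5: 0.

Use <chi_rho, chi> = (1/|G|) sum_C |C| * chi_rho(C) * conj(chi(C)) with |G| = 24 for each irreducible chi in the table:
  <chi_rho, chi_1> = (1/24)[1*(12)*conj(1) + 6*(2)*conj(1) + 3*(4)*conj(1) + 8*(0)*conj(1) + 6*(-2)*conj(1)]
      = (1/24)[(12) + (12) + (12) + (0) + (-12)] = 24/24 = 1
  <chi_rho, chi_2> = (1/24)[1*(12)*conj(1) + 6*(2)*conj(-1) + 3*(4)*conj(1) + 8*(0)*conj(1) + 6*(-2)*conj(-1)]
      = (1/24)[(12) + (-12) + (12) + (0) + (12)] = 24/24 = 1
  <chi_rho, chi_3> = (1/24)[1*(12)*conj(2) + 6*(2)*conj(0) + 3*(4)*conj(2) + 8*(0)*conj(-1) + 6*(-2)*conj(0)]
      = (1/24)[(24) + (0) + (24) + (0) + (0)] = 48/24 = 2
  <chi_rho, chi_4> = (1/24)[1*(12)*conj(3) + 6*(2)*conj(1) + 3*(4)*conj(-1) + 8*(0)*conj(0) + 6*(-2)*conj(-1)]
      = (1/24)[(36) + (12) + (-12) + (0) + (12)] = 48/24 = 2
  <chi_rho, chi_5> = (1/24)[1*(12)*conj(3) + 6*(2)*conj(-1) + 3*(4)*conj(-1) + 8*(0)*conj(0) + 6*(-2)*conj(1)]
      = (1/24)[(36) + (-12) + (-12) + (0) + (-12)] = 0/24 = 0
Dimension check: dim(rho) = sum (mult * dim) = 1*1 + 1*1 + 2*2 + 2*3 + 0*3 = 12 = chi_rho(e) = 12.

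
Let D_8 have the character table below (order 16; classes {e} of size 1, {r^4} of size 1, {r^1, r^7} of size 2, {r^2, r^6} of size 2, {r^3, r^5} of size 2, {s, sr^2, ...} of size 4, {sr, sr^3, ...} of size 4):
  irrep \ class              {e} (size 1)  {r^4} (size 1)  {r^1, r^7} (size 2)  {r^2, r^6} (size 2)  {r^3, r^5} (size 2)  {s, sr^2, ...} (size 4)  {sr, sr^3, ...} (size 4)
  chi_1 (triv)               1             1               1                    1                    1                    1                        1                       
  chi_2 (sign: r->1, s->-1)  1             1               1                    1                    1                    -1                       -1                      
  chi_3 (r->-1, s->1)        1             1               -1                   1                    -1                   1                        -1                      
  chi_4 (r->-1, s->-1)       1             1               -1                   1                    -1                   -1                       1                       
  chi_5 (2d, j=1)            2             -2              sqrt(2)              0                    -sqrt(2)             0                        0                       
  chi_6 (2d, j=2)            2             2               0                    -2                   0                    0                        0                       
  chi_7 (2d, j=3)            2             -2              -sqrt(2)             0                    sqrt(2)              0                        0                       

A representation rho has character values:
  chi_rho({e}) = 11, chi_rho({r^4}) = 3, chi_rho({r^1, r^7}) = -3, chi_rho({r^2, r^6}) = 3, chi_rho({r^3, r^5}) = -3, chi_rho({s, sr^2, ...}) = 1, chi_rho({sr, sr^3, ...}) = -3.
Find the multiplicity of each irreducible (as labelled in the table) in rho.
Multiplicities: chi_1: 0, chi_2: 1, chi_3: 3, chi_4: 1, chi_5: 1, chi_6: 1, chi_7: 1.

Justification: Use <chi_rho, chi> = (1/|G|) sum_C |C| * chi_rho(C) * conj(chi(C)) with |G| = 16 for each irreducible chi in the table:
  <chi_rho, chi_1> = (1/16)[1*(11)*conj(1) + 1*(3)*conj(1) + 2*(-3)*conj(1) + 2*(3)*conj(1) + 2*(-3)*conj(1) + 4*(1)*conj(1) + 4*(-3)*conj(1)]
      = (1/16)[(11) + (3) + (-6) + (6) + (-6) + (4) + (-12)] = 0/16 = 0
  <chi_rho, chi_2> = (1/16)[1*(11)*conj(1) + 1*(3)*conj(1) + 2*(-3)*conj(1) + 2*(3)*conj(1) + 2*(-3)*conj(1) + 4*(1)*conj(-1) + 4*(-3)*conj(-1)]
      = (1/16)[(11) + (3) + (-6) + (6) + (-6) + (-4) + (12)] = 16/16 = 1
  <chi_rho, chi_3> = (1/16)[1*(11)*conj(1) + 1*(3)*conj(1) + 2*(-3)*conj(-1) + 2*(3)*conj(1) + 2*(-3)*conj(-1) + 4*(1)*conj(1) + 4*(-3)*conj(-1)]
      = (1/16)[(11) + (3) + (6) + (6) + (6) + (4) + (12)] = 48/16 = 3
  <chi_rho, chi_4> = (1/16)[1*(11)*conj(1) + 1*(3)*conj(1) + 2*(-3)*conj(-1) + 2*(3)*conj(1) + 2*(-3)*conj(-1) + 4*(1)*conj(-1) + 4*(-3)*conj(1)]
      = (1/16)[(11) + (3) + (6) + (6) + (6) + (-4) + (-12)] = 16/16 = 1
  <chi_rho, chi_5> = (1/16)[1*(11)*conj(2) + 1*(3)*conj(-2) + 2*(-3)*conj(sqrt(2)) + 2*(3)*conj(0) + 2*(-3)*conj(-sqrt(2)) + 4*(1)*conj(0) + 4*(-3)*conj(0)]
      = (1/16)[(22) + (-6) + (-6*sqrt(2)) + (0) + (6*sqrt(2)) + (0) + (0)] = 16/16 = 1
  <chi_rho, chi_6> = (1/16)[1*(11)*conj(2) + 1*(3)*conj(2) + 2*(-3)*conj(0) + 2*(3)*conj(-2) + 2*(-3)*conj(0) + 4*(1)*conj(0) + 4*(-3)*conj(0)]
      = (1/16)[(22) + (6) + (0) + (-12) + (0) + (0) + (0)] = 16/16 = 1
  <chi_rho, chi_7> = (1/16)[1*(11)*conj(2) + 1*(3)*conj(-2) + 2*(-3)*conj(-sqrt(2)) + 2*(3)*conj(0) + 2*(-3)*conj(sqrt(2)) + 4*(1)*conj(0) + 4*(-3)*conj(0)]
      = (1/16)[(22) + (-6) + (6*sqrt(2)) + (0) + (-6*sqrt(2)) + (0) + (0)] = 16/16 = 1
Dimension check: dim(rho) = sum (mult * dim) = 0*1 + 1*1 + 3*1 + 1*1 + 1*2 + 1*2 + 1*2 = 11 = chi_rho(e) = 11.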